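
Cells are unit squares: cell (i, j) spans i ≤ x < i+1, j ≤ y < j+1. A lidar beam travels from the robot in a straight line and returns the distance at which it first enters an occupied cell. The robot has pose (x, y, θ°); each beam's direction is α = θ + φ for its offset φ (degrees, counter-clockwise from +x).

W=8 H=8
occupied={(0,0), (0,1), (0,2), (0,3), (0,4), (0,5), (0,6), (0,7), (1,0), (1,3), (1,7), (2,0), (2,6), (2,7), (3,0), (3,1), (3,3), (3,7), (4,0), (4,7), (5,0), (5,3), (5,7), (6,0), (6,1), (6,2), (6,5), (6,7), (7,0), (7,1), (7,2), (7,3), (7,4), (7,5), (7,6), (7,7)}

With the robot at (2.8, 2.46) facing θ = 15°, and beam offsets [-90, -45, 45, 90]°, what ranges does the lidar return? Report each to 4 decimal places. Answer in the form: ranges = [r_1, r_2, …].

ranges = [0.7727, 0.9200, 0.6235, 4.7002]

beam 1: φ=-90°, α=285°
  dir = (cos 285°, sin 285°) = (0.2588, -0.9659); from cell (2,2)
  next x-line at t=0.7727, next y-line at t=0.4762; Δt_x=3.8637, Δt_y=1.0353
    y: enter (2,1) at t=0.4762
    x: enter (3,1) at t=0.7727 ← occupied
  → r_1 = 0.7727
beam 2: φ=-45°, α=330°
  dir = (cos 330°, sin 330°) = (0.8660, -0.5000); from cell (2,2)
  next x-line at t=0.2309, next y-line at t=0.9200; Δt_x=1.1547, Δt_y=2.0000
    x: enter (3,2) at t=0.2309
    y: enter (3,1) at t=0.9200 ← occupied
  → r_2 = 0.9200
beam 3: φ=45°, α=60°
  dir = (cos 60°, sin 60°) = (0.5000, 0.8660); from cell (2,2)
  next x-line at t=0.4000, next y-line at t=0.6235; Δt_x=2.0000, Δt_y=1.1547
    x: enter (3,2) at t=0.4000
    y: enter (3,3) at t=0.6235 ← occupied
  → r_3 = 0.6235
beam 4: φ=90°, α=105°
  dir = (cos 105°, sin 105°) = (-0.2588, 0.9659); from cell (2,2)
  next x-line at t=3.0910, next y-line at t=0.5590; Δt_x=3.8637, Δt_y=1.0353
    y: enter (2,3) at t=0.5590
    y: enter (2,4) at t=1.5943
    y: enter (2,5) at t=2.6296
    x: enter (1,5) at t=3.0910
    y: enter (1,6) at t=3.6649
    y: enter (1,7) at t=4.7002 ← occupied
  → r_4 = 4.7002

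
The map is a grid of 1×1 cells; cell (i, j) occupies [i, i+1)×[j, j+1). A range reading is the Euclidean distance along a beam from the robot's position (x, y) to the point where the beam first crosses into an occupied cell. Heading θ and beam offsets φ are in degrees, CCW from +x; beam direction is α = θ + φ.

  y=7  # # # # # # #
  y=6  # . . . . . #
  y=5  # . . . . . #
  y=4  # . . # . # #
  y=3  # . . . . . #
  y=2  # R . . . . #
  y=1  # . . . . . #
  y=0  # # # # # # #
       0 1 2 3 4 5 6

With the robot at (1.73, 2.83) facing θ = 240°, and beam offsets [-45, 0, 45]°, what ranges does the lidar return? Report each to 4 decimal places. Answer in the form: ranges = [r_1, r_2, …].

beam 1: φ=-45°, α=195°
  cosα=-0.9659 sinα=-0.2588 | (1,2) | tMaxX 0.7558 tMaxY 3.2069 | tΔX 1.0353 tΔY 3.8637
    t=0.7558 [x] (0,2) — stop
  → r_1 = 0.7558
beam 2: φ=0°, α=240°
  cosα=-0.5000 sinα=-0.8660 | (1,2) | tMaxX 1.4600 tMaxY 0.9584 | tΔX 2.0000 tΔY 1.1547
    t=0.9584 [y] (1,1)
    t=1.4600 [x] (0,1) — stop
  → r_2 = 1.4600
beam 3: φ=45°, α=285°
  cosα=0.2588 sinα=-0.9659 | (1,2) | tMaxX 1.0432 tMaxY 0.8593 | tΔX 3.8637 tΔY 1.0353
    t=0.8593 [y] (1,1)
    t=1.0432 [x] (2,1)
    t=1.8946 [y] (2,0) — stop
  → r_3 = 1.8946

ranges = [0.7558, 1.4600, 1.8946]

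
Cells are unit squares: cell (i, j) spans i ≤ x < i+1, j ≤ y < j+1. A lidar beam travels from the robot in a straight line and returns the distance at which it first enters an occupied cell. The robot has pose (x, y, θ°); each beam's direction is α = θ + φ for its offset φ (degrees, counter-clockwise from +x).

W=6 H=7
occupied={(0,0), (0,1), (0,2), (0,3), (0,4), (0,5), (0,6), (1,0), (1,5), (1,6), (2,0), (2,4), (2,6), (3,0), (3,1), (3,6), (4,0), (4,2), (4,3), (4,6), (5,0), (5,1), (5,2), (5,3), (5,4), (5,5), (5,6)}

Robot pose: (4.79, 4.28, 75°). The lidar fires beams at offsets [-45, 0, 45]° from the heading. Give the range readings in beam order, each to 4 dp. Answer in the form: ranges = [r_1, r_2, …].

beam 1: φ=-45°, α=30°
  d=(0.8660,0.5000)  start (4,4)  tX=0.2425 tY=1.4400  stride 1/|dx|=1.1547 1/|dy|=2.0000
    cross x-line → (5,4), t=0.2425 (wall)
  → r_1 = 0.2425
beam 2: φ=0°, α=75°
  d=(0.2588,0.9659)  start (4,4)  tX=0.8114 tY=0.7454  stride 1/|dx|=3.8637 1/|dy|=1.0353
    cross y-line → (4,5), t=0.7454
    cross x-line → (5,5), t=0.8114 (wall)
  → r_2 = 0.8114
beam 3: φ=45°, α=120°
  d=(-0.5000,0.8660)  start (4,4)  tX=1.5800 tY=0.8314  stride 1/|dx|=2.0000 1/|dy|=1.1547
    cross y-line → (4,5), t=0.8314
    cross x-line → (3,5), t=1.5800
    cross y-line → (3,6), t=1.9861 (wall)
  → r_3 = 1.9861

ranges = [0.2425, 0.8114, 1.9861]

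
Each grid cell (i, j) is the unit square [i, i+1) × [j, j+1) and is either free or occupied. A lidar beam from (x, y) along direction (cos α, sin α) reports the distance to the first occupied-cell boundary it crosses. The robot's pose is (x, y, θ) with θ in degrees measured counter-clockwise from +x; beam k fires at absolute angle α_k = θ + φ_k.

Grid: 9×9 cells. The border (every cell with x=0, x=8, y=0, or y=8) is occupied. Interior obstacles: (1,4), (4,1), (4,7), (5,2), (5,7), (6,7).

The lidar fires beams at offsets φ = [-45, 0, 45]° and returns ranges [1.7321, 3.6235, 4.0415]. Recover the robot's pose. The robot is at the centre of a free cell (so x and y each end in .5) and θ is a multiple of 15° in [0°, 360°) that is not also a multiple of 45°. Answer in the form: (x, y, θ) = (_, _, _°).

(x, y, θ) = (4.5, 4.5, 345°)

Enumerate (i+0.5, j+0.5, θ) over the 43 free cells and 16 admissible headings. For each, cast all 3 beams and compare to the given ranges.
  (2.5, 6.5, 60°): beam 1 = 1.9319 ≠ 1.7321 ✗
  (3.5, 2.5, 120°): beam 1 = 4.6587 ≠ 1.7321 ✗
  (1.5, 6.5, 30°): beam 1 = 6.7293 ≠ 1.7321 ✗
  (2.5, 4.5, 120°): beam 1 = 3.6235 ≠ 1.7321 ✗
  …
  (4.5, 4.5, 345°): r_1=1.7321, r_2=3.6235, r_3=4.0415 — all match ✓
No second candidate reproduces the full scan.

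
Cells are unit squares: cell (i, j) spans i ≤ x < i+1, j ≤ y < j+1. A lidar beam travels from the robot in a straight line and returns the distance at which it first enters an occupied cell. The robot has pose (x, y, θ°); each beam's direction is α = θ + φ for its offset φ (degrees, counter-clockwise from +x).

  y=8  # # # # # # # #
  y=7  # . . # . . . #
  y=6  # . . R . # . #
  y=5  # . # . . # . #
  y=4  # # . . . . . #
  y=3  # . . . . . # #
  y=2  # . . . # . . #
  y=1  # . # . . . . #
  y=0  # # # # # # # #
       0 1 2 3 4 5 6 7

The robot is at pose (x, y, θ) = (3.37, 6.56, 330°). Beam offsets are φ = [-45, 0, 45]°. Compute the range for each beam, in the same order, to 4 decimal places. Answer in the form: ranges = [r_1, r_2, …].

ranges = [3.6856, 1.8822, 1.6875]

beam 1: φ=-45°, α=285°
  dir = (cos 285°, sin 285°) = (0.2588, -0.9659); from cell (3,6)
  next x-line at t=2.4341, next y-line at t=0.5798; Δt_x=3.8637, Δt_y=1.0353
    y: enter (3,5) at t=0.5798
    y: enter (3,4) at t=1.6150
    x: enter (4,4) at t=2.4341
    y: enter (4,3) at t=2.6503
    y: enter (4,2) at t=3.6856 ← occupied
  → r_1 = 3.6856
beam 2: φ=0°, α=330°
  dir = (cos 330°, sin 330°) = (0.8660, -0.5000); from cell (3,6)
  next x-line at t=0.7275, next y-line at t=1.1200; Δt_x=1.1547, Δt_y=2.0000
    x: enter (4,6) at t=0.7275
    y: enter (4,5) at t=1.1200
    x: enter (5,5) at t=1.8822 ← occupied
  → r_2 = 1.8822
beam 3: φ=45°, α=15°
  dir = (cos 15°, sin 15°) = (0.9659, 0.2588); from cell (3,6)
  next x-line at t=0.6522, next y-line at t=1.7000; Δt_x=1.0353, Δt_y=3.8637
    x: enter (4,6) at t=0.6522
    x: enter (5,6) at t=1.6875 ← occupied
  → r_3 = 1.6875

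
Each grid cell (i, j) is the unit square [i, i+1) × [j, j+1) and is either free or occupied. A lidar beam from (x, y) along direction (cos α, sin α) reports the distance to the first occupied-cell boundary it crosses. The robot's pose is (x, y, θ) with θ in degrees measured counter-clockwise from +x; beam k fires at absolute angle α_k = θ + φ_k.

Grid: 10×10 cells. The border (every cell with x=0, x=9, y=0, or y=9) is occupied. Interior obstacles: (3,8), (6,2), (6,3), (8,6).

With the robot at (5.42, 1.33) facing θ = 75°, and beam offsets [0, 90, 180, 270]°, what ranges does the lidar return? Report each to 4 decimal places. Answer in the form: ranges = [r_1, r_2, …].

beam 1: φ=0°, α=75°
  d=(0.2588,0.9659)  start (5,1)  tX=2.2409 tY=0.6936  stride 1/|dx|=3.8637 1/|dy|=1.0353
    cross y-line → (5,2), t=0.6936
    cross y-line → (5,3), t=1.7289
    cross x-line → (6,3), t=2.2409 (wall)
  → r_1 = 2.2409
beam 2: φ=90°, α=165°
  d=(-0.9659,0.2588)  start (5,1)  tX=0.4348 tY=2.5887  stride 1/|dx|=1.0353 1/|dy|=3.8637
    cross x-line → (4,1), t=0.4348
    cross x-line → (3,1), t=1.4701
    cross x-line → (2,1), t=2.5054
    cross y-line → (2,2), t=2.5887
    cross x-line → (1,2), t=3.5406
    cross x-line → (0,2), t=4.5759 (wall)
  → r_2 = 4.5759
beam 3: φ=180°, α=255°
  d=(-0.2588,-0.9659)  start (5,1)  tX=1.6228 tY=0.3416  stride 1/|dx|=3.8637 1/|dy|=1.0353
    cross y-line → (5,0), t=0.3416 (wall)
  → r_3 = 0.3416
beam 4: φ=270°, α=345°
  d=(0.9659,-0.2588)  start (5,1)  tX=0.6005 tY=1.2750  stride 1/|dx|=1.0353 1/|dy|=3.8637
    cross x-line → (6,1), t=0.6005
    cross y-line → (6,0), t=1.2750 (wall)
  → r_4 = 1.2750

ranges = [2.2409, 4.5759, 0.3416, 1.2750]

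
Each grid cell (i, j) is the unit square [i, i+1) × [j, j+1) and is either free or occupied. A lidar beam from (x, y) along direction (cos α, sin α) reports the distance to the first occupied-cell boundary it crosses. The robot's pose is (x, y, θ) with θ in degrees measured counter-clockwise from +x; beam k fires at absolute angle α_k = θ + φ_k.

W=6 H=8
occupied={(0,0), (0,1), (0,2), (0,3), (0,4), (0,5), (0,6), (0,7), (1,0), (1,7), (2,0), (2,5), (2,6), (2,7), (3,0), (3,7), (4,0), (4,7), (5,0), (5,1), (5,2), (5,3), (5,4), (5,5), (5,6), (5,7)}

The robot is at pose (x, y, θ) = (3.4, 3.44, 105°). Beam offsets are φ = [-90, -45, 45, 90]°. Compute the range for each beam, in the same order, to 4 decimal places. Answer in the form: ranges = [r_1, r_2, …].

ranges = [1.6564, 3.2000, 2.7713, 2.4847]

beam 1: φ=-90°, α=15°
  cosα=0.9659 sinα=0.2588 | (3,3) | tMaxX 0.6212 tMaxY 2.1637 | tΔX 1.0353 tΔY 3.8637
    t=0.6212 [x] (4,3)
    t=1.6564 [x] (5,3) — stop
  → r_1 = 1.6564
beam 2: φ=-45°, α=60°
  cosα=0.5000 sinα=0.8660 | (3,3) | tMaxX 1.2000 tMaxY 0.6466 | tΔX 2.0000 tΔY 1.1547
    t=0.6466 [y] (3,4)
    t=1.2000 [x] (4,4)
    t=1.8013 [y] (4,5)
    t=2.9560 [y] (4,6)
    t=3.2000 [x] (5,6) — stop
  → r_2 = 3.2000
beam 3: φ=45°, α=150°
  cosα=-0.8660 sinα=0.5000 | (3,3) | tMaxX 0.4619 tMaxY 1.1200 | tΔX 1.1547 tΔY 2.0000
    t=0.4619 [x] (2,3)
    t=1.1200 [y] (2,4)
    t=1.6166 [x] (1,4)
    t=2.7713 [x] (0,4) — stop
  → r_3 = 2.7713
beam 4: φ=90°, α=195°
  cosα=-0.9659 sinα=-0.2588 | (3,3) | tMaxX 0.4141 tMaxY 1.7000 | tΔX 1.0353 tΔY 3.8637
    t=0.4141 [x] (2,3)
    t=1.4494 [x] (1,3)
    t=1.7000 [y] (1,2)
    t=2.4847 [x] (0,2) — stop
  → r_4 = 2.4847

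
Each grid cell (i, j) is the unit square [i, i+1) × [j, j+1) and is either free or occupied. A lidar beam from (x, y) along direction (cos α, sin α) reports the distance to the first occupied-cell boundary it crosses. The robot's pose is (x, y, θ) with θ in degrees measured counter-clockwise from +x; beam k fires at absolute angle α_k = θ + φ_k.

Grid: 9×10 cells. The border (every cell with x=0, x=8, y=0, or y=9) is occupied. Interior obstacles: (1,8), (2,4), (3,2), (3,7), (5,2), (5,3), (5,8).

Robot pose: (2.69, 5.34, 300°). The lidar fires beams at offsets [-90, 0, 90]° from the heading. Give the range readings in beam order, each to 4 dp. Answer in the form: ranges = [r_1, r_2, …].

ranges = [0.6800, 0.3926, 6.1315]

beam 1: φ=-90°, α=210°
  d=(-0.8660,-0.5000)  start (2,5)  tX=0.7967 tY=0.6800  stride 1/|dx|=1.1547 1/|dy|=2.0000
    cross y-line → (2,4), t=0.6800 (wall)
  → r_1 = 0.6800
beam 2: φ=0°, α=300°
  d=(0.5000,-0.8660)  start (2,5)  tX=0.6200 tY=0.3926  stride 1/|dx|=2.0000 1/|dy|=1.1547
    cross y-line → (2,4), t=0.3926 (wall)
  → r_2 = 0.3926
beam 3: φ=90°, α=30°
  d=(0.8660,0.5000)  start (2,5)  tX=0.3580 tY=1.3200  stride 1/|dx|=1.1547 1/|dy|=2.0000
    cross x-line → (3,5), t=0.3580
    cross y-line → (3,6), t=1.3200
    cross x-line → (4,6), t=1.5127
    cross x-line → (5,6), t=2.6674
    cross y-line → (5,7), t=3.3200
    cross x-line → (6,7), t=3.8221
    cross x-line → (7,7), t=4.9768
    cross y-line → (7,8), t=5.3200
    cross x-line → (8,8), t=6.1315 (wall)
  → r_3 = 6.1315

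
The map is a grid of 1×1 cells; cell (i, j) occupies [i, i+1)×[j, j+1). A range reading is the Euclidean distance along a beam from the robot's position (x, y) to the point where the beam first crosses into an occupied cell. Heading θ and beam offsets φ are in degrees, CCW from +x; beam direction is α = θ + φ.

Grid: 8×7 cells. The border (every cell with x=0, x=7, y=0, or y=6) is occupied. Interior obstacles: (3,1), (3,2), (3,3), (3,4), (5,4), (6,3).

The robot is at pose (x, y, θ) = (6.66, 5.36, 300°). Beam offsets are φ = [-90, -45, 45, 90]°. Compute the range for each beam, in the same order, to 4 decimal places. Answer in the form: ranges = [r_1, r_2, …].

ranges = [0.7621, 1.4080, 0.3520, 0.3926]

beam 1: φ=-90°, α=210°
  d=(-0.8660,-0.5000)  start (6,5)  tX=0.7621 tY=0.7200  stride 1/|dx|=1.1547 1/|dy|=2.0000
    cross y-line → (6,4), t=0.7200
    cross x-line → (5,4), t=0.7621 (wall)
  → r_1 = 0.7621
beam 2: φ=-45°, α=255°
  d=(-0.2588,-0.9659)  start (6,5)  tX=2.5500 tY=0.3727  stride 1/|dx|=3.8637 1/|dy|=1.0353
    cross y-line → (6,4), t=0.3727
    cross y-line → (6,3), t=1.4080 (wall)
  → r_2 = 1.4080
beam 3: φ=45°, α=345°
  d=(0.9659,-0.2588)  start (6,5)  tX=0.3520 tY=1.3909  stride 1/|dx|=1.0353 1/|dy|=3.8637
    cross x-line → (7,5), t=0.3520 (wall)
  → r_3 = 0.3520
beam 4: φ=90°, α=30°
  d=(0.8660,0.5000)  start (6,5)  tX=0.3926 tY=1.2800  stride 1/|dx|=1.1547 1/|dy|=2.0000
    cross x-line → (7,5), t=0.3926 (wall)
  → r_4 = 0.3926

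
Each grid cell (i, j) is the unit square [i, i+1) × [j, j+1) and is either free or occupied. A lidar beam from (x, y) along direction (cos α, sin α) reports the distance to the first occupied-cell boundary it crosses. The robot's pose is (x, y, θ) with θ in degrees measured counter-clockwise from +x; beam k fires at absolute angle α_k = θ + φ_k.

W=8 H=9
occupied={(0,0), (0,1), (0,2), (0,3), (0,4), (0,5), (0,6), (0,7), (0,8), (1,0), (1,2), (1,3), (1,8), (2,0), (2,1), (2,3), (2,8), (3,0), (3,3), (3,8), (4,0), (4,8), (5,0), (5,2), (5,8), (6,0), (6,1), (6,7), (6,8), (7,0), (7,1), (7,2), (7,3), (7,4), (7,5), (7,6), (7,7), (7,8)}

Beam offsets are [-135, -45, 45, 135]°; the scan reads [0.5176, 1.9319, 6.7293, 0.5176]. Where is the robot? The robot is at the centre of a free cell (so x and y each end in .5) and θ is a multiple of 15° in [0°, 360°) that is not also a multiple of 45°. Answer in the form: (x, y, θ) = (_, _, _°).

Candidates: 34 free-cell centres × 16 headings = 544 poses. Raycast each; keep the one whose scan matches to 4 dp.
  (4.5, 5.5, 165°): beam 1 = 2.8868 ≠ 0.5176 ✗
  (4.5, 4.5, 120°): beam 1 = 2.5882 ≠ 0.5176 ✗
  (3.5, 6.5, 75°): beam 1 = 4.0415 ≠ 0.5176 ✗
  (6.5, 6.5, 15°): beam 1 = 6.3509 ≠ 0.5176 ✗
  …
  (5.5, 7.5, 210°): r_1=0.5176, r_2=1.9319, r_3=6.7293, r_4=0.5176 — all match ✓
No second candidate reproduces the full scan.

(x, y, θ) = (5.5, 7.5, 210°)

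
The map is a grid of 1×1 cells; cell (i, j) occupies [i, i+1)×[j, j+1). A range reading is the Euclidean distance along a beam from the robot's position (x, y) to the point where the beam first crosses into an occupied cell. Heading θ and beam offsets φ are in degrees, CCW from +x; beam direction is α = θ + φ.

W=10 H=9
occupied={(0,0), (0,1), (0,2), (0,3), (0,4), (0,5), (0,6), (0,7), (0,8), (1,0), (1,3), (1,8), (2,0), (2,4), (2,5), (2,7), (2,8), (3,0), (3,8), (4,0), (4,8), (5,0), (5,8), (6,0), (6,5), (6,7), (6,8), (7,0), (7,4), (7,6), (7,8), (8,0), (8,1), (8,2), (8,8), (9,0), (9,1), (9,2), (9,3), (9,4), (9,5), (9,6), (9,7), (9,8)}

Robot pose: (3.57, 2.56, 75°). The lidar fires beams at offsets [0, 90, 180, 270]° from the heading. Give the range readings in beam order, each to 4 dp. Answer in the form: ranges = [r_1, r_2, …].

beam 1: φ=0°, α=75°
  direction (0.2588, 0.9659); cell (3,2); t to first gridline: x 1.6614, y 0.4555 (then +3.8637 / +1.0353)
    (3,3) via y @ 0.4555
    (3,4) via y @ 1.4908
    (4,4) via x @ 1.6614
    (4,5) via y @ 2.5261
    (4,6) via y @ 3.5614
    (4,7) via y @ 4.5966
    (5,7) via x @ 5.5251
    (5,8) via y @ 5.6319  # hit
  → r_1 = 5.6319
beam 2: φ=90°, α=165°
  direction (-0.9659, 0.2588); cell (3,2); t to first gridline: x 0.5901, y 1.7000 (then +1.0353 / +3.8637)
    (2,2) via x @ 0.5901
    (1,2) via x @ 1.6254
    (1,3) via y @ 1.7000  # hit
  → r_2 = 1.7000
beam 3: φ=180°, α=255°
  direction (-0.2588, -0.9659); cell (3,2); t to first gridline: x 2.2023, y 0.5798 (then +3.8637 / +1.0353)
    (3,1) via y @ 0.5798
    (3,0) via y @ 1.6150  # hit
  → r_3 = 1.6150
beam 4: φ=270°, α=345°
  direction (0.9659, -0.2588); cell (3,2); t to first gridline: x 0.4452, y 2.1637 (then +1.0353 / +3.8637)
    (4,2) via x @ 0.4452
    (5,2) via x @ 1.4804
    (5,1) via y @ 2.1637
    (6,1) via x @ 2.5157
    (7,1) via x @ 3.5510
    (8,1) via x @ 4.5863  # hit
  → r_4 = 4.5863

ranges = [5.6319, 1.7000, 1.6150, 4.5863]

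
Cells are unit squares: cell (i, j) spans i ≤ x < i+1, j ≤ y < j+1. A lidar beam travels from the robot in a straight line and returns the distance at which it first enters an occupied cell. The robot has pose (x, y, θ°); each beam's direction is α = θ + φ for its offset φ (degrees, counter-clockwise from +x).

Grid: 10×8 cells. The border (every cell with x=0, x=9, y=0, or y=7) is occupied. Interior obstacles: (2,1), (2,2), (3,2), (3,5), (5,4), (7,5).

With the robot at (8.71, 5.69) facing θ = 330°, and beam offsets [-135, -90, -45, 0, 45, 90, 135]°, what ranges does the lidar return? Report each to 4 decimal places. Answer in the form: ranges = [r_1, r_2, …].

beam 1: φ=-135°, α=195°
  direction (-0.9659, -0.2588); cell (8,5); t to first gridline: x 0.7350, y 2.6660 (then +1.0353 / +3.8637)
    (7,5) via x @ 0.7350  # hit
  → r_1 = 0.7350
beam 2: φ=-90°, α=240°
  direction (-0.5000, -0.8660); cell (8,5); t to first gridline: x 1.4200, y 0.7967 (then +2.0000 / +1.1547)
    (8,4) via y @ 0.7967
    (7,4) via x @ 1.4200
    (7,3) via y @ 1.9514
    (7,2) via y @ 3.1061
    (6,2) via x @ 3.4200
    (6,1) via y @ 4.2608
    (6,0) via y @ 5.4155  # hit
  → r_2 = 5.4155
beam 3: φ=-45°, α=285°
  direction (0.2588, -0.9659); cell (8,5); t to first gridline: x 1.1205, y 0.7143 (then +3.8637 / +1.0353)
    (8,4) via y @ 0.7143
    (9,4) via x @ 1.1205  # hit
  → r_3 = 1.1205
beam 4: φ=0°, α=330°
  direction (0.8660, -0.5000); cell (8,5); t to first gridline: x 0.3349, y 1.3800 (then +1.1547 / +2.0000)
    (9,5) via x @ 0.3349  # hit
  → r_4 = 0.3349
beam 5: φ=45°, α=15°
  direction (0.9659, 0.2588); cell (8,5); t to first gridline: x 0.3002, y 1.1977 (then +1.0353 / +3.8637)
    (9,5) via x @ 0.3002  # hit
  → r_5 = 0.3002
beam 6: φ=90°, α=60°
  direction (0.5000, 0.8660); cell (8,5); t to first gridline: x 0.5800, y 0.3580 (then +2.0000 / +1.1547)
    (8,6) via y @ 0.3580
    (9,6) via x @ 0.5800  # hit
  → r_6 = 0.5800
beam 7: φ=135°, α=105°
  direction (-0.2588, 0.9659); cell (8,5); t to first gridline: x 2.7432, y 0.3209 (then +3.8637 / +1.0353)
    (8,6) via y @ 0.3209
    (8,7) via y @ 1.3562  # hit
  → r_7 = 1.3562

ranges = [0.7350, 5.4155, 1.1205, 0.3349, 0.3002, 0.5800, 1.3562]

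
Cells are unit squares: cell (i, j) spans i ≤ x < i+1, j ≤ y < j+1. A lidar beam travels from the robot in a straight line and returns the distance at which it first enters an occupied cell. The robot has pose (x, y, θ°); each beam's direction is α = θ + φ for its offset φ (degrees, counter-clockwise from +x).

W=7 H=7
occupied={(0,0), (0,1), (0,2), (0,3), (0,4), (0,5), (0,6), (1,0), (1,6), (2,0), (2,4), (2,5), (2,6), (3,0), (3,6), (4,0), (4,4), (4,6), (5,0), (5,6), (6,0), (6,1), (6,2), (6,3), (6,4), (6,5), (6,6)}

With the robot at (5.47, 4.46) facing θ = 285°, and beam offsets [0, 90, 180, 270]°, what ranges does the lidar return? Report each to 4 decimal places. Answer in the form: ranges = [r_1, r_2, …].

ranges = [2.0478, 0.5487, 1.5943, 0.4866]

beam 1: φ=0°, α=285°
  dir = (cos 285°, sin 285°) = (0.2588, -0.9659); from cell (5,4)
  next x-line at t=2.0478, next y-line at t=0.4762; Δt_x=3.8637, Δt_y=1.0353
    y: enter (5,3) at t=0.4762
    y: enter (5,2) at t=1.5115
    x: enter (6,2) at t=2.0478 ← occupied
  → r_1 = 2.0478
beam 2: φ=90°, α=15°
  dir = (cos 15°, sin 15°) = (0.9659, 0.2588); from cell (5,4)
  next x-line at t=0.5487, next y-line at t=2.0864; Δt_x=1.0353, Δt_y=3.8637
    x: enter (6,4) at t=0.5487 ← occupied
  → r_2 = 0.5487
beam 3: φ=180°, α=105°
  dir = (cos 105°, sin 105°) = (-0.2588, 0.9659); from cell (5,4)
  next x-line at t=1.8159, next y-line at t=0.5590; Δt_x=3.8637, Δt_y=1.0353
    y: enter (5,5) at t=0.5590
    y: enter (5,6) at t=1.5943 ← occupied
  → r_3 = 1.5943
beam 4: φ=270°, α=195°
  dir = (cos 195°, sin 195°) = (-0.9659, -0.2588); from cell (5,4)
  next x-line at t=0.4866, next y-line at t=1.7773; Δt_x=1.0353, Δt_y=3.8637
    x: enter (4,4) at t=0.4866 ← occupied
  → r_4 = 0.4866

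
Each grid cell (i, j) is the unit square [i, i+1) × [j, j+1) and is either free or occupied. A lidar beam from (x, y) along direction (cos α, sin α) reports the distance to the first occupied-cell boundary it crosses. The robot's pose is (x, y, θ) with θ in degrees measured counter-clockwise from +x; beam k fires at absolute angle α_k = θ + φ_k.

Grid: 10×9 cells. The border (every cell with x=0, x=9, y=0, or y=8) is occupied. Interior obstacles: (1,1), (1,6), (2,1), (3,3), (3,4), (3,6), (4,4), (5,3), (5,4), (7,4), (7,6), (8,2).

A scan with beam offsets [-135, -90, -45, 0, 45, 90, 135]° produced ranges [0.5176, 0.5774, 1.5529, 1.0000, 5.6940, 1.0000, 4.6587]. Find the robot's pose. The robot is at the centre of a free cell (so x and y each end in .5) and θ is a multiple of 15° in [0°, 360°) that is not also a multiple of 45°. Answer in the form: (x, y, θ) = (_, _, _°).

The pose lattice has 44·16 = 704 candidates. Test each by forward raycasting.
  (6.5, 3.5, 330°): beam 2 = 2.8868 ≠ 0.5774 ✗
  (3.5, 2.5, 165°): beam 1 = 1.7321 ≠ 0.5176 ✗
  (1.5, 5.5, 210°): beam 3 = 0.5176 ≠ 1.5529 ✗
  (4.5, 5.5, 105°): beam 1 = 1.0000 ≠ 0.5176 ✗
  (7.5, 2.5, 330°): beam 1 = 4.6587 ≠ 0.5176 ✗
  …
  (2.5, 7.5, 210°): r_1=0.5176, r_2=0.5774, r_3=1.5529, r_4=1.0000, r_5=5.6940, r_6=1.0000, r_7=4.6587 — all match ✓
Unique over the lattice → pose = (2.5, 7.5, 210°).

(x, y, θ) = (2.5, 7.5, 210°)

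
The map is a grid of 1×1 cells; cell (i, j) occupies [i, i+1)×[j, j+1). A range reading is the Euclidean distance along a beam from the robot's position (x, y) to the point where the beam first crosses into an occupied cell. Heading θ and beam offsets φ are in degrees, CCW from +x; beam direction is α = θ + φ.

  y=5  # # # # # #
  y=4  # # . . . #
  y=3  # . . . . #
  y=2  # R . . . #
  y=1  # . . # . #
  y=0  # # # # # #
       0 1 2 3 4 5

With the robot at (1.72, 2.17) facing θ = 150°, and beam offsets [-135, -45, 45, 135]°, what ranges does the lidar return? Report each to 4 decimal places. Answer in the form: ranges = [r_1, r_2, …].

ranges = [3.3957, 1.8946, 0.7454, 1.2113]

beam 1: φ=-135°, α=15°
  cosα=0.9659 sinα=0.2588 | (1,2) | tMaxX 0.2899 tMaxY 3.2069 | tΔX 1.0353 tΔY 3.8637
    t=0.2899 [x] (2,2)
    t=1.3252 [x] (3,2)
    t=2.3604 [x] (4,2)
    t=3.2069 [y] (4,3)
    t=3.3957 [x] (5,3) — stop
  → r_1 = 3.3957
beam 2: φ=-45°, α=105°
  cosα=-0.2588 sinα=0.9659 | (1,2) | tMaxX 2.7819 tMaxY 0.8593 | tΔX 3.8637 tΔY 1.0353
    t=0.8593 [y] (1,3)
    t=1.8946 [y] (1,4) — stop
  → r_2 = 1.8946
beam 3: φ=45°, α=195°
  cosα=-0.9659 sinα=-0.2588 | (1,2) | tMaxX 0.7454 tMaxY 0.6568 | tΔX 1.0353 tΔY 3.8637
    t=0.6568 [y] (1,1)
    t=0.7454 [x] (0,1) — stop
  → r_3 = 0.7454
beam 4: φ=135°, α=285°
  cosα=0.2588 sinα=-0.9659 | (1,2) | tMaxX 1.0818 tMaxY 0.1760 | tΔX 3.8637 tΔY 1.0353
    t=0.1760 [y] (1,1)
    t=1.0818 [x] (2,1)
    t=1.2113 [y] (2,0) — stop
  → r_4 = 1.2113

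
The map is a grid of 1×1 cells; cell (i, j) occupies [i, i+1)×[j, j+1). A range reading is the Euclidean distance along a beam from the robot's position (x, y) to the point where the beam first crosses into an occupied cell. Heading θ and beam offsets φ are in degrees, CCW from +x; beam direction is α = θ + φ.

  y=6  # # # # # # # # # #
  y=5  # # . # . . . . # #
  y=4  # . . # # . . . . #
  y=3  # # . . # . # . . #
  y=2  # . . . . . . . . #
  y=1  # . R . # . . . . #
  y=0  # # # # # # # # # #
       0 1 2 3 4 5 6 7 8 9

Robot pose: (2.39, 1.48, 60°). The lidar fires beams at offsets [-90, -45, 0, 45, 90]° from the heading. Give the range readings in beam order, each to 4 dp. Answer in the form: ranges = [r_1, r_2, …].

beam 1: φ=-90°, α=330°
  d=(0.8660,-0.5000)  start (2,1)  tX=0.7044 tY=0.9600  stride 1/|dx|=1.1547 1/|dy|=2.0000
    cross x-line → (3,1), t=0.7044
    cross y-line → (3,0), t=0.9600 (wall)
  → r_1 = 0.9600
beam 2: φ=-45°, α=15°
  d=(0.9659,0.2588)  start (2,1)  tX=0.6315 tY=2.0091  stride 1/|dx|=1.0353 1/|dy|=3.8637
    cross x-line → (3,1), t=0.6315
    cross x-line → (4,1), t=1.6668 (wall)
  → r_2 = 1.6668
beam 3: φ=0°, α=60°
  d=(0.5000,0.8660)  start (2,1)  tX=1.2200 tY=0.6004  stride 1/|dx|=2.0000 1/|dy|=1.1547
    cross y-line → (2,2), t=0.6004
    cross x-line → (3,2), t=1.2200
    cross y-line → (3,3), t=1.7551
    cross y-line → (3,4), t=2.9098 (wall)
  → r_3 = 2.9098
beam 4: φ=45°, α=105°
  d=(-0.2588,0.9659)  start (2,1)  tX=1.5068 tY=0.5383  stride 1/|dx|=3.8637 1/|dy|=1.0353
    cross y-line → (2,2), t=0.5383
    cross x-line → (1,2), t=1.5068
    cross y-line → (1,3), t=1.5736 (wall)
  → r_4 = 1.5736
beam 5: φ=90°, α=150°
  d=(-0.8660,0.5000)  start (2,1)  tX=0.4503 tY=1.0400  stride 1/|dx|=1.1547 1/|dy|=2.0000
    cross x-line → (1,1), t=0.4503
    cross y-line → (1,2), t=1.0400
    cross x-line → (0,2), t=1.6050 (wall)
  → r_5 = 1.6050

ranges = [0.9600, 1.6668, 2.9098, 1.5736, 1.6050]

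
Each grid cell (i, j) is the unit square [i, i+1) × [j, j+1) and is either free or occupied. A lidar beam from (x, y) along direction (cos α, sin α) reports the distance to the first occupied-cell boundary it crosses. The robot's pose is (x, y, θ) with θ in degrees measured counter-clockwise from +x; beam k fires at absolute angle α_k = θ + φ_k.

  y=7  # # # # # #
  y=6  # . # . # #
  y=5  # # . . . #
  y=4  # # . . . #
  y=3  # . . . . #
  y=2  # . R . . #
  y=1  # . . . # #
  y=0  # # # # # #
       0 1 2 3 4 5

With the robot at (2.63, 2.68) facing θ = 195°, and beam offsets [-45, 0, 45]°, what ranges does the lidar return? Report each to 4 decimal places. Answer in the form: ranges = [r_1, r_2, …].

ranges = [1.8822, 1.6875, 1.9399]

beam 1: φ=-45°, α=150°
  cosα=-0.8660 sinα=0.5000 | (2,2) | tMaxX 0.7275 tMaxY 0.6400 | tΔX 1.1547 tΔY 2.0000
    t=0.6400 [y] (2,3)
    t=0.7275 [x] (1,3)
    t=1.8822 [x] (0,3) — stop
  → r_1 = 1.8822
beam 2: φ=0°, α=195°
  cosα=-0.9659 sinα=-0.2588 | (2,2) | tMaxX 0.6522 tMaxY 2.6273 | tΔX 1.0353 tΔY 3.8637
    t=0.6522 [x] (1,2)
    t=1.6875 [x] (0,2) — stop
  → r_2 = 1.6875
beam 3: φ=45°, α=240°
  cosα=-0.5000 sinα=-0.8660 | (2,2) | tMaxX 1.2600 tMaxY 0.7852 | tΔX 2.0000 tΔY 1.1547
    t=0.7852 [y] (2,1)
    t=1.2600 [x] (1,1)
    t=1.9399 [y] (1,0) — stop
  → r_3 = 1.9399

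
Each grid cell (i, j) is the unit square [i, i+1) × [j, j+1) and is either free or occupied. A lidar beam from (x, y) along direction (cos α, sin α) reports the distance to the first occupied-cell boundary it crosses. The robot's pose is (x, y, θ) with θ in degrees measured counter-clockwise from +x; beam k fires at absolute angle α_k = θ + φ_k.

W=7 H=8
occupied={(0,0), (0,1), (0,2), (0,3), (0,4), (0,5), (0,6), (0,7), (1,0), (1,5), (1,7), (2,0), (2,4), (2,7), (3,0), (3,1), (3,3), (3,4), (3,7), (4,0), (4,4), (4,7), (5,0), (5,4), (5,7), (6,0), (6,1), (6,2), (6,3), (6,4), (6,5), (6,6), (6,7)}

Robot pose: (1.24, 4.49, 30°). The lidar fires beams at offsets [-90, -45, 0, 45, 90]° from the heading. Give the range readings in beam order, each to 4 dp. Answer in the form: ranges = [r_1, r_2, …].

ranges = [3.5200, 0.7868, 0.8776, 0.5280, 0.4800]

beam 1: φ=-90°, α=300°
  cosα=0.5000 sinα=-0.8660 | (1,4) | tMaxX 1.5200 tMaxY 0.5658 | tΔX 2.0000 tΔY 1.1547
    t=0.5658 [y] (1,3)
    t=1.5200 [x] (2,3)
    t=1.7205 [y] (2,2)
    t=2.8752 [y] (2,1)
    t=3.5200 [x] (3,1) — stop
  → r_1 = 3.5200
beam 2: φ=-45°, α=345°
  cosα=0.9659 sinα=-0.2588 | (1,4) | tMaxX 0.7868 tMaxY 1.8932 | tΔX 1.0353 tΔY 3.8637
    t=0.7868 [x] (2,4) — stop
  → r_2 = 0.7868
beam 3: φ=0°, α=30°
  cosα=0.8660 sinα=0.5000 | (1,4) | tMaxX 0.8776 tMaxY 1.0200 | tΔX 1.1547 tΔY 2.0000
    t=0.8776 [x] (2,4) — stop
  → r_3 = 0.8776
beam 4: φ=45°, α=75°
  cosα=0.2588 sinα=0.9659 | (1,4) | tMaxX 2.9364 tMaxY 0.5280 | tΔX 3.8637 tΔY 1.0353
    t=0.5280 [y] (1,5) — stop
  → r_4 = 0.5280
beam 5: φ=90°, α=120°
  cosα=-0.5000 sinα=0.8660 | (1,4) | tMaxX 0.4800 tMaxY 0.5889 | tΔX 2.0000 tΔY 1.1547
    t=0.4800 [x] (0,4) — stop
  → r_5 = 0.4800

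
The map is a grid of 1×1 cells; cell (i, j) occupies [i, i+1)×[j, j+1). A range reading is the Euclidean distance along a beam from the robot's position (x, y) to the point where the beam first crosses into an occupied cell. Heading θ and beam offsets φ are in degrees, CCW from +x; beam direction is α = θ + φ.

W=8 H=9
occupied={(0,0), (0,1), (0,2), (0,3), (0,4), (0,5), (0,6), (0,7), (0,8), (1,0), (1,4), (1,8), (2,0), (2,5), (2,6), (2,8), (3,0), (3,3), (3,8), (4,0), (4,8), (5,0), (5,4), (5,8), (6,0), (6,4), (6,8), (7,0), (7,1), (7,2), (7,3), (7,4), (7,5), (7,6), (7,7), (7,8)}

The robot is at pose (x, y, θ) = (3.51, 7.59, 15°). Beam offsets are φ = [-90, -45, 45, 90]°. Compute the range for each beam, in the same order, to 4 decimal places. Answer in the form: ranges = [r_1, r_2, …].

ranges = [6.8225, 4.0299, 0.4734, 0.4245]

beam 1: φ=-90°, α=285°
  direction (0.2588, -0.9659); cell (3,7); t to first gridline: x 1.8932, y 0.6108 (then +3.8637 / +1.0353)
    (3,6) via y @ 0.6108
    (3,5) via y @ 1.6461
    (4,5) via x @ 1.8932
    (4,4) via y @ 2.6814
    (4,3) via y @ 3.7166
    (4,2) via y @ 4.7519
    (5,2) via x @ 5.7569
    (5,1) via y @ 5.7872
    (5,0) via y @ 6.8225  # hit
  → r_1 = 6.8225
beam 2: φ=-45°, α=330°
  direction (0.8660, -0.5000); cell (3,7); t to first gridline: x 0.5658, y 1.1800 (then +1.1547 / +2.0000)
    (4,7) via x @ 0.5658
    (4,6) via y @ 1.1800
    (5,6) via x @ 1.7205
    (6,6) via x @ 2.8752
    (6,5) via y @ 3.1800
    (7,5) via x @ 4.0299  # hit
  → r_2 = 4.0299
beam 3: φ=45°, α=60°
  direction (0.5000, 0.8660); cell (3,7); t to first gridline: x 0.9800, y 0.4734 (then +2.0000 / +1.1547)
    (3,8) via y @ 0.4734  # hit
  → r_3 = 0.4734
beam 4: φ=90°, α=105°
  direction (-0.2588, 0.9659); cell (3,7); t to first gridline: x 1.9705, y 0.4245 (then +3.8637 / +1.0353)
    (3,8) via y @ 0.4245  # hit
  → r_4 = 0.4245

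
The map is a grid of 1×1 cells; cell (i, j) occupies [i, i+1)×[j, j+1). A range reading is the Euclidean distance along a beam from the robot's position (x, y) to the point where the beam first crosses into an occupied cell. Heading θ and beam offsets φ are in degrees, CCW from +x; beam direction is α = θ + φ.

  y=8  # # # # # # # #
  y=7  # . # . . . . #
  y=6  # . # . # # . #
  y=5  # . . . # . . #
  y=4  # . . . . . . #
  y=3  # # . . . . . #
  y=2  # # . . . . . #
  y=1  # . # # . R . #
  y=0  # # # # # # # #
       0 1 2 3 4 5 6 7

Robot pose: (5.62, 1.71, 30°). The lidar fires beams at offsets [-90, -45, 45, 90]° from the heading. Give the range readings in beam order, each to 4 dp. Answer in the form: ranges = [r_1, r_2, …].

beam 1: φ=-90°, α=300°
  dir = (cos 300°, sin 300°) = (0.5000, -0.8660); from cell (5,1)
  next x-line at t=0.7600, next y-line at t=0.8198; Δt_x=2.0000, Δt_y=1.1547
    x: enter (6,1) at t=0.7600
    y: enter (6,0) at t=0.8198 ← occupied
  → r_1 = 0.8198
beam 2: φ=-45°, α=345°
  dir = (cos 345°, sin 345°) = (0.9659, -0.2588); from cell (5,1)
  next x-line at t=0.3934, next y-line at t=2.7432; Δt_x=1.0353, Δt_y=3.8637
    x: enter (6,1) at t=0.3934
    x: enter (7,1) at t=1.4287 ← occupied
  → r_2 = 1.4287
beam 3: φ=45°, α=75°
  dir = (cos 75°, sin 75°) = (0.2588, 0.9659); from cell (5,1)
  next x-line at t=1.4682, next y-line at t=0.3002; Δt_x=3.8637, Δt_y=1.0353
    y: enter (5,2) at t=0.3002
    y: enter (5,3) at t=1.3355
    x: enter (6,3) at t=1.4682
    y: enter (6,4) at t=2.3708
    y: enter (6,5) at t=3.4061
    y: enter (6,6) at t=4.4413
    x: enter (7,6) at t=5.3319 ← occupied
  → r_3 = 5.3319
beam 4: φ=90°, α=120°
  dir = (cos 120°, sin 120°) = (-0.5000, 0.8660); from cell (5,1)
  next x-line at t=1.2400, next y-line at t=0.3349; Δt_x=2.0000, Δt_y=1.1547
    y: enter (5,2) at t=0.3349
    x: enter (4,2) at t=1.2400
    y: enter (4,3) at t=1.4896
    y: enter (4,4) at t=2.6443
    x: enter (3,4) at t=3.2400
    y: enter (3,5) at t=3.7990
    y: enter (3,6) at t=4.9537
    x: enter (2,6) at t=5.2400 ← occupied
  → r_4 = 5.2400

ranges = [0.8198, 1.4287, 5.3319, 5.2400]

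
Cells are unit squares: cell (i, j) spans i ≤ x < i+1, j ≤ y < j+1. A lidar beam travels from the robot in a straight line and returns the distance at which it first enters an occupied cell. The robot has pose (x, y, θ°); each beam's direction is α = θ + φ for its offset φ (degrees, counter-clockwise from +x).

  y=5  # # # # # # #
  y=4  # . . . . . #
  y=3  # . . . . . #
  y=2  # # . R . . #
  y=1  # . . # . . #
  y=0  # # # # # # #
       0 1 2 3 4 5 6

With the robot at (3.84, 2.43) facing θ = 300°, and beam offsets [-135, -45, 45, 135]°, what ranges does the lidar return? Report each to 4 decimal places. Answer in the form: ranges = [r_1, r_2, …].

beam 1: φ=-135°, α=165°
  cosα=-0.9659 sinα=0.2588 | (3,2) | tMaxX 0.8696 tMaxY 2.2023 | tΔX 1.0353 tΔY 3.8637
    t=0.8696 [x] (2,2)
    t=1.9049 [x] (1,2) — stop
  → r_1 = 1.9049
beam 2: φ=-45°, α=255°
  cosα=-0.2588 sinα=-0.9659 | (3,2) | tMaxX 3.2455 tMaxY 0.4452 | tΔX 3.8637 tΔY 1.0353
    t=0.4452 [y] (3,1) — stop
  → r_2 = 0.4452
beam 3: φ=45°, α=345°
  cosα=0.9659 sinα=-0.2588 | (3,2) | tMaxX 0.1656 tMaxY 1.6614 | tΔX 1.0353 tΔY 3.8637
    t=0.1656 [x] (4,2)
    t=1.2009 [x] (5,2)
    t=1.6614 [y] (5,1)
    t=2.2362 [x] (6,1) — stop
  → r_3 = 2.2362
beam 4: φ=135°, α=75°
  cosα=0.2588 sinα=0.9659 | (3,2) | tMaxX 0.6182 tMaxY 0.5901 | tΔX 3.8637 tΔY 1.0353
    t=0.5901 [y] (3,3)
    t=0.6182 [x] (4,3)
    t=1.6254 [y] (4,4)
    t=2.6607 [y] (4,5) — stop
  → r_4 = 2.6607

ranges = [1.9049, 0.4452, 2.2362, 2.6607]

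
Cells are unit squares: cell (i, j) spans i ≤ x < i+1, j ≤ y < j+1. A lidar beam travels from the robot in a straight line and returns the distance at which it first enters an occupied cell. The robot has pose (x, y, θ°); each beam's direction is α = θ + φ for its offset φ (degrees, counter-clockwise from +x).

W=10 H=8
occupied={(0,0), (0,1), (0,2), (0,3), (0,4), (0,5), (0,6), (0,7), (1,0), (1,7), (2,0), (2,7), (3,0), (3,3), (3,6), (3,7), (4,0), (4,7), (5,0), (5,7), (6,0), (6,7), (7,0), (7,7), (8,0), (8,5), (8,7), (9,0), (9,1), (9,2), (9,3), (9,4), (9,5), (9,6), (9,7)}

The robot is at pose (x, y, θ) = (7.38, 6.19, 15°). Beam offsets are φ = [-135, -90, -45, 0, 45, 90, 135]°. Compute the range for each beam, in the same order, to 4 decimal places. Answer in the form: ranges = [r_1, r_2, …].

beam 1: φ=-135°, α=240°
  cosα=-0.5000 sinα=-0.8660 | (7,6) | tMaxX 0.7600 tMaxY 0.2194 | tΔX 2.0000 tΔY 1.1547
    t=0.2194 [y] (7,5)
    t=0.7600 [x] (6,5)
    t=1.3741 [y] (6,4)
    t=2.5288 [y] (6,3)
    t=2.7600 [x] (5,3)
    t=3.6835 [y] (5,2)
    t=4.7600 [x] (4,2)
    t=4.8382 [y] (4,1)
    t=5.9929 [y] (4,0) — stop
  → r_1 = 5.9929
beam 2: φ=-90°, α=285°
  cosα=0.2588 sinα=-0.9659 | (7,6) | tMaxX 2.3955 tMaxY 0.1967 | tΔX 3.8637 tΔY 1.0353
    t=0.1967 [y] (7,5)
    t=1.2320 [y] (7,4)
    t=2.2673 [y] (7,3)
    t=2.3955 [x] (8,3)
    t=3.3025 [y] (8,2)
    t=4.3378 [y] (8,1)
    t=5.3731 [y] (8,0) — stop
  → r_2 = 5.3731
beam 3: φ=-45°, α=330°
  cosα=0.8660 sinα=-0.5000 | (7,6) | tMaxX 0.7159 tMaxY 0.3800 | tΔX 1.1547 tΔY 2.0000
    t=0.3800 [y] (7,5)
    t=0.7159 [x] (8,5) — stop
  → r_3 = 0.7159
beam 4: φ=0°, α=15°
  cosα=0.9659 sinα=0.2588 | (7,6) | tMaxX 0.6419 tMaxY 3.1296 | tΔX 1.0353 tΔY 3.8637
    t=0.6419 [x] (8,6)
    t=1.6771 [x] (9,6) — stop
  → r_4 = 1.6771
beam 5: φ=45°, α=60°
  cosα=0.5000 sinα=0.8660 | (7,6) | tMaxX 1.2400 tMaxY 0.9353 | tΔX 2.0000 tΔY 1.1547
    t=0.9353 [y] (7,7) — stop
  → r_5 = 0.9353
beam 6: φ=90°, α=105°
  cosα=-0.2588 sinα=0.9659 | (7,6) | tMaxX 1.4682 tMaxY 0.8386 | tΔX 3.8637 tΔY 1.0353
    t=0.8386 [y] (7,7) — stop
  → r_6 = 0.8386
beam 7: φ=135°, α=150°
  cosα=-0.8660 sinα=0.5000 | (7,6) | tMaxX 0.4388 tMaxY 1.6200 | tΔX 1.1547 tΔY 2.0000
    t=0.4388 [x] (6,6)
    t=1.5935 [x] (5,6)
    t=1.6200 [y] (5,7) — stop
  → r_7 = 1.6200

ranges = [5.9929, 5.3731, 0.7159, 1.6771, 0.9353, 0.8386, 1.6200]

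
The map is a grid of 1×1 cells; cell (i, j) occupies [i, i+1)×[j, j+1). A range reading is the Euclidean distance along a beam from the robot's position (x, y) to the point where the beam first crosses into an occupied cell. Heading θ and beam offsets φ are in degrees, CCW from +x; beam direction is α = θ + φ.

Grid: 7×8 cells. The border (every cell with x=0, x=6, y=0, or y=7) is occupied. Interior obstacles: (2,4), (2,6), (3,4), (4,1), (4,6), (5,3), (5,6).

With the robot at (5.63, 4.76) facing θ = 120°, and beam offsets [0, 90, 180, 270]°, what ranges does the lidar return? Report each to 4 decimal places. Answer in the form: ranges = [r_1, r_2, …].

ranges = [1.4318, 5.3463, 0.7400, 0.4272]

beam 1: φ=0°, α=120°
  direction (-0.5000, 0.8660); cell (5,4); t to first gridline: x 1.2600, y 0.2771 (then +2.0000 / +1.1547)
    (5,5) via y @ 0.2771
    (4,5) via x @ 1.2600
    (4,6) via y @ 1.4318  # hit
  → r_1 = 1.4318
beam 2: φ=90°, α=210°
  direction (-0.8660, -0.5000); cell (5,4); t to first gridline: x 0.7275, y 1.5200 (then +1.1547 / +2.0000)
    (4,4) via x @ 0.7275
    (4,3) via y @ 1.5200
    (3,3) via x @ 1.8822
    (2,3) via x @ 3.0369
    (2,2) via y @ 3.5200
    (1,2) via x @ 4.1916
    (0,2) via x @ 5.3463  # hit
  → r_2 = 5.3463
beam 3: φ=180°, α=300°
  direction (0.5000, -0.8660); cell (5,4); t to first gridline: x 0.7400, y 0.8776 (then +2.0000 / +1.1547)
    (6,4) via x @ 0.7400  # hit
  → r_3 = 0.7400
beam 4: φ=270°, α=30°
  direction (0.8660, 0.5000); cell (5,4); t to first gridline: x 0.4272, y 0.4800 (then +1.1547 / +2.0000)
    (6,4) via x @ 0.4272  # hit
  → r_4 = 0.4272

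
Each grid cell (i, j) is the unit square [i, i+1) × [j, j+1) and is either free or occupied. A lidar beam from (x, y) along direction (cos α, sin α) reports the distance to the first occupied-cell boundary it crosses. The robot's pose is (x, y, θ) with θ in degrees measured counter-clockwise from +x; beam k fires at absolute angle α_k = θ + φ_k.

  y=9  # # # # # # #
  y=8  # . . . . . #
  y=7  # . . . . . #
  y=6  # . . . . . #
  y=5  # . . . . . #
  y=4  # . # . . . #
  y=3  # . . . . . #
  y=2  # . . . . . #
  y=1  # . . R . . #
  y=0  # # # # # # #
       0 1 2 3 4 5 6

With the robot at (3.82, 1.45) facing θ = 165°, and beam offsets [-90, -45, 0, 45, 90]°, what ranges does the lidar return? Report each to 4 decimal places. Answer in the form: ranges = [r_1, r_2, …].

ranges = [7.8163, 2.9445, 2.9195, 0.9000, 0.4659]

beam 1: φ=-90°, α=75°
  cosα=0.2588 sinα=0.9659 | (3,1) | tMaxX 0.6955 tMaxY 0.5694 | tΔX 3.8637 tΔY 1.0353
    t=0.5694 [y] (3,2)
    t=0.6955 [x] (4,2)
    t=1.6047 [y] (4,3)
    t=2.6400 [y] (4,4)
    t=3.6752 [y] (4,5)
    t=4.5592 [x] (5,5)
    t=4.7105 [y] (5,6)
    t=5.7458 [y] (5,7)
    t=6.7811 [y] (5,8)
    t=7.8163 [y] (5,9) — stop
  → r_1 = 7.8163
beam 2: φ=-45°, α=120°
  cosα=-0.5000 sinα=0.8660 | (3,1) | tMaxX 1.6400 tMaxY 0.6351 | tΔX 2.0000 tΔY 1.1547
    t=0.6351 [y] (3,2)
    t=1.6400 [x] (2,2)
    t=1.7898 [y] (2,3)
    t=2.9445 [y] (2,4) — stop
  → r_2 = 2.9445
beam 3: φ=0°, α=165°
  cosα=-0.9659 sinα=0.2588 | (3,1) | tMaxX 0.8489 tMaxY 2.1250 | tΔX 1.0353 tΔY 3.8637
    t=0.8489 [x] (2,1)
    t=1.8842 [x] (1,1)
    t=2.1250 [y] (1,2)
    t=2.9195 [x] (0,2) — stop
  → r_3 = 2.9195
beam 4: φ=45°, α=210°
  cosα=-0.8660 sinα=-0.5000 | (3,1) | tMaxX 0.9469 tMaxY 0.9000 | tΔX 1.1547 tΔY 2.0000
    t=0.9000 [y] (3,0) — stop
  → r_4 = 0.9000
beam 5: φ=90°, α=255°
  cosα=-0.2588 sinα=-0.9659 | (3,1) | tMaxX 3.1682 tMaxY 0.4659 | tΔX 3.8637 tΔY 1.0353
    t=0.4659 [y] (3,0) — stop
  → r_5 = 0.4659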